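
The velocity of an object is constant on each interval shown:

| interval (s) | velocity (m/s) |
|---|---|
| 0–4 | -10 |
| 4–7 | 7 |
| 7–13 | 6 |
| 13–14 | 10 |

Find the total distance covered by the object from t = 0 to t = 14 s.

107 m

Total distance travelled is ∫|v| dt — sum the magnitudes of each area piece.
0–4 s: |-10| × 4 = 40 m
4–7 s: |7| × 3 = 21 m
7–13 s: |6| × 6 = 36 m
13–14 s: |10| × 1 = 10 m
Total distance = 107 m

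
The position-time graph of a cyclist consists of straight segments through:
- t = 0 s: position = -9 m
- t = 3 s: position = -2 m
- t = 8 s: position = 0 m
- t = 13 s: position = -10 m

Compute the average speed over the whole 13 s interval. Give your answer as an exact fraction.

Average speed = (total path length)/(elapsed time); on a piecewise-linear x-t graph the path length is Σ|Δx|.
0–3 s: |Δx| = |-2 − -9| = 7 m
3–8 s: |Δx| = |0 − -2| = 2 m
8–13 s: |Δx| = |-10 − 0| = 10 m
Total path = 19 m; average speed = 19/13 = 19/13 m/s.

19/13 m/s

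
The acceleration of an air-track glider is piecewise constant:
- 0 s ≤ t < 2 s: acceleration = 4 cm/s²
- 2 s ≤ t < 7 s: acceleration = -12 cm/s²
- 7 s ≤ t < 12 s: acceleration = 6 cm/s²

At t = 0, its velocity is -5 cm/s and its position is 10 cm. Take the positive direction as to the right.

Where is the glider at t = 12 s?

-337 cm

On each constant-a segment, Δv = aΔt and Δx = v₀Δt + ½aΔt²; chain segment to segment.
0–2 s: v starts -5 cm/s; Δx = -5·2 + ½·4·2² = -2 cm; v ends 3 cm/s.
2–7 s: v starts 3 cm/s; Δx = 3·5 + ½·-12·5² = -135 cm; v ends -57 cm/s.
7–12 s: v starts -57 cm/s; Δx = -57·5 + ½·6·5² = -210 cm; v ends -27 cm/s.
x(12) = 10 + Σ Δx = -337 cm.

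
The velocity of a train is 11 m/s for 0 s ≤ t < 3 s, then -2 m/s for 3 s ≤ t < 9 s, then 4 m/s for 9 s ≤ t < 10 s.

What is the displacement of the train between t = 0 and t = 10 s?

25 m

Displacement is the signed area under the v-t curve.
0–3 s: 11 × 3 = 33 m
3–9 s: -2 × 6 = -12 m
9–10 s: 4 × 1 = 4 m
Net displacement = 25 m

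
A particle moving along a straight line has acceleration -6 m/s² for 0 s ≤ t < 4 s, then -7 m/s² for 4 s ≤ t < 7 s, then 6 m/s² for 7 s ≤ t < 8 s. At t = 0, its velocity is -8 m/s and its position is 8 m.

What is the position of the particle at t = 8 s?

On each constant-a segment, Δv = aΔt and Δx = v₀Δt + ½aΔt²; chain segment to segment.
0–4 s: v starts -8 m/s; Δx = -8·4 + ½·-6·4² = -80 m; v ends -32 m/s.
4–7 s: v starts -32 m/s; Δx = -32·3 + ½·-7·3² = -127.5 m; v ends -53 m/s.
7–8 s: v starts -53 m/s; Δx = -53·1 + ½·6·1² = -50 m; v ends -47 m/s.
x(8) = 8 + Σ Δx = -249.5 m.

-249.5 m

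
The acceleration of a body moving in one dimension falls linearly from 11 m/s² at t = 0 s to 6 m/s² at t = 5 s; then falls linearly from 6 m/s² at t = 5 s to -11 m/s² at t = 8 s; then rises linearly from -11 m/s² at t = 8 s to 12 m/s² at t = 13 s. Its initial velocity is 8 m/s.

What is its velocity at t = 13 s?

Δv equals the area under the a-t graph; then v = v₀ + Δv.
0–5 s: ½(11 + 6)(5) = 42.5 m/s
5–8 s: ½(6 + -11)(3) = -7.5 m/s
8–13 s: ½(-11 + 12)(5) = 2.5 m/s
Δv = 37.5 m/s, so v(13) = 8 + (37.5) = 45.5 m/s.

45.5 m/s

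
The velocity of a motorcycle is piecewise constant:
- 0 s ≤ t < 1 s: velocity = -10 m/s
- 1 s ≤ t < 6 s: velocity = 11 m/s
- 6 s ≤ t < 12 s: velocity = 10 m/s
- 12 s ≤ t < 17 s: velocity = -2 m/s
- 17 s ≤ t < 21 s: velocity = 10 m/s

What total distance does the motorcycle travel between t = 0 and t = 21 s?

Distance (not displacement) is the total path length: add the absolute areas under v-t.
0–1 s: |-10| × 1 = 10 m
1–6 s: |11| × 5 = 55 m
6–12 s: |10| × 6 = 60 m
12–17 s: |-2| × 5 = 10 m
17–21 s: |10| × 4 = 40 m
Total distance = 175 m

175 m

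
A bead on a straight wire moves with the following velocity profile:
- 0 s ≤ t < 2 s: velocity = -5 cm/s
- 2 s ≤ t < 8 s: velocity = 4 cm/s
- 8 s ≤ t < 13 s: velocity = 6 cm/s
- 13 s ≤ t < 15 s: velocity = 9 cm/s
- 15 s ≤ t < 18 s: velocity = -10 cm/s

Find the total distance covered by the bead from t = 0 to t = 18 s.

112 cm

Total distance travelled is ∫|v| dt — sum the magnitudes of each area piece.
0–2 s: |-5| × 2 = 10 cm
2–8 s: |4| × 6 = 24 cm
8–13 s: |6| × 5 = 30 cm
13–15 s: |9| × 2 = 18 cm
15–18 s: |-10| × 3 = 30 cm
Total distance = 112 cm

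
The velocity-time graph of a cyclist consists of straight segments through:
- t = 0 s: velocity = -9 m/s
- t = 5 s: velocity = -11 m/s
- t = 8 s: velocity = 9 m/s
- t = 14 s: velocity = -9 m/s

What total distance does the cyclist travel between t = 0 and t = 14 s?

Total distance travelled is ∫|v| dt — sum the magnitudes of each area piece.
0–5 s: |½(-9 + -11)(5)| = 50 m
5–8 s: v = 0 at t = 6.65 s; triangle areas 9.075 + 6.075 = 15.15 m
8–14 s: v = 0 at t = 11 s; triangle areas 13.5 + 13.5 = 27 m
Total distance = 92.15 m

92.15 m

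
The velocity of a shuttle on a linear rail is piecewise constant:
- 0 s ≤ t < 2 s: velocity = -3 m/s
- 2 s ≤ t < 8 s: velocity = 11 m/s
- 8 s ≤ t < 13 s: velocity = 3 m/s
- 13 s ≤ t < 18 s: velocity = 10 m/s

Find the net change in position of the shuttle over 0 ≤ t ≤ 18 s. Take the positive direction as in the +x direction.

Displacement is the signed area under the v-t curve.
0–2 s: -3 × 2 = -6 m
2–8 s: 11 × 6 = 66 m
8–13 s: 3 × 5 = 15 m
13–18 s: 10 × 5 = 50 m
Net displacement = 125 m

125 m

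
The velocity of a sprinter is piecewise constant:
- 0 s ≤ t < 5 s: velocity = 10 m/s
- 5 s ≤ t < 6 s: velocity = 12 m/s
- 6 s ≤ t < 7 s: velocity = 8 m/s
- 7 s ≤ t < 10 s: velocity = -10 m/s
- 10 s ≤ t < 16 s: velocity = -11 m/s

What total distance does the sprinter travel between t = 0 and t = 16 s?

Total distance travelled is ∫|v| dt — sum the magnitudes of each area piece.
0–5 s: |10| × 5 = 50 m
5–6 s: |12| × 1 = 12 m
6–7 s: |8| × 1 = 8 m
7–10 s: |-10| × 3 = 30 m
10–16 s: |-11| × 6 = 66 m
Total distance = 166 m

166 m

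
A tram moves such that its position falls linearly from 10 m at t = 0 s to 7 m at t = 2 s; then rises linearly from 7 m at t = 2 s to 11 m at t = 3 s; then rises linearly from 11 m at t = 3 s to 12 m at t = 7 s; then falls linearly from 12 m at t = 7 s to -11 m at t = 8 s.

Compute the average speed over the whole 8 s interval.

3.875 m/s

Average speed = (total path length)/(elapsed time); on a piecewise-linear x-t graph the path length is Σ|Δx|.
0–2 s: |Δx| = |7 − 10| = 3 m
2–3 s: |Δx| = |11 − 7| = 4 m
3–7 s: |Δx| = |12 − 11| = 1 m
7–8 s: |Δx| = |-11 − 12| = 23 m
Total path = 31 m; average speed = 31/8 = 3.875 m/s.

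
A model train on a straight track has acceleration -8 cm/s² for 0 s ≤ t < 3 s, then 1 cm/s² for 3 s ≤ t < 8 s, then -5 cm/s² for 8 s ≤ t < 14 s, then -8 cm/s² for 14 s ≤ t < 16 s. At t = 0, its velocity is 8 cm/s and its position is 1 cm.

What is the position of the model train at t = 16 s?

-332.5 cm

On each constant-a segment, Δv = aΔt and Δx = v₀Δt + ½aΔt²; chain segment to segment.
0–3 s: v starts 8 cm/s; Δx = 8·3 + ½·-8·3² = -12 cm; v ends -16 cm/s.
3–8 s: v starts -16 cm/s; Δx = -16·5 + ½·1·5² = -67.5 cm; v ends -11 cm/s.
8–14 s: v starts -11 cm/s; Δx = -11·6 + ½·-5·6² = -156 cm; v ends -41 cm/s.
14–16 s: v starts -41 cm/s; Δx = -41·2 + ½·-8·2² = -98 cm; v ends -57 cm/s.
x(16) = 1 + Σ Δx = -332.5 cm.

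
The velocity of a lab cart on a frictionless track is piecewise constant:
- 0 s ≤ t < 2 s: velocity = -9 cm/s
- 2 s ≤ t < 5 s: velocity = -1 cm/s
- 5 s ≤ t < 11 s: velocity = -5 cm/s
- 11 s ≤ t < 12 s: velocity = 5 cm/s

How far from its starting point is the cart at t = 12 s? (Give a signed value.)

-46 cm

Net displacement equals the area under the velocity-time graph (areas below the axis count negative).
0–2 s: -9 × 2 = -18 cm
2–5 s: -1 × 3 = -3 cm
5–11 s: -5 × 6 = -30 cm
11–12 s: 5 × 1 = 5 cm
Net displacement = -46 cm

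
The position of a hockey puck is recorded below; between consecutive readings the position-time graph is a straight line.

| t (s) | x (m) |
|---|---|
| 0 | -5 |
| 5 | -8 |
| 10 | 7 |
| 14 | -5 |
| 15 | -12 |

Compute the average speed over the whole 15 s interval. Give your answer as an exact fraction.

37/15 m/s

Average speed = (total path length)/(elapsed time); on a piecewise-linear x-t graph the path length is Σ|Δx|.
0–5 s: |Δx| = |-8 − -5| = 3 m
5–10 s: |Δx| = |7 − -8| = 15 m
10–14 s: |Δx| = |-5 − 7| = 12 m
14–15 s: |Δx| = |-12 − -5| = 7 m
Total path = 37 m; average speed = 37/15 = 37/15 m/s.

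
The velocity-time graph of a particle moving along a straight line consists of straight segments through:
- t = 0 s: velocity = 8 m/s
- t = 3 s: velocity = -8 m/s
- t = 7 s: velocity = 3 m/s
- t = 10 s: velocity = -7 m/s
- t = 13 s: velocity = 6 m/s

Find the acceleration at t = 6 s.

2.75 m/s²

Acceleration is the slope of the v-t graph on 3–7 s: (3 − -8)/(7 − 3) = 2.75 m/s².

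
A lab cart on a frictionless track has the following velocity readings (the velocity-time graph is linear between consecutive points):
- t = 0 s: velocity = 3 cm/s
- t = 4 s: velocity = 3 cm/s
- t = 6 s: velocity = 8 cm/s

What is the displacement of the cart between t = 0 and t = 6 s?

Displacement is the signed area under the v-t curve.
0–4 s: 3 × 4 = 12 cm
4–6 s: ½(3 + 8)(2) = 11 cm
Net displacement = 23 cm

23 cm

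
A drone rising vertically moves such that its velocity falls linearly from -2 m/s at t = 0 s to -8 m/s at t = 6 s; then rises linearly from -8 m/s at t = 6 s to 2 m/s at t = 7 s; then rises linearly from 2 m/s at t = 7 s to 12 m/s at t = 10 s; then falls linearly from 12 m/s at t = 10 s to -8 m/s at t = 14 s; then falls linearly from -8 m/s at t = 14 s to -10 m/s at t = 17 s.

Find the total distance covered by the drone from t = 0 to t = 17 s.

102.2 m

Distance (not displacement) is the total path length: add the absolute areas under v-t.
0–6 s: |½(-2 + -8)(6)| = 30 m
6–7 s: v = 0 at t = 6.8 s; triangle areas 3.2 + 0.2 = 3.4 m
7–10 s: |½(2 + 12)(3)| = 21 m
10–14 s: v = 0 at t = 12.4 s; triangle areas 14.4 + 6.4 = 20.8 m
14–17 s: |½(-8 + -10)(3)| = 27 m
Total distance = 102.2 m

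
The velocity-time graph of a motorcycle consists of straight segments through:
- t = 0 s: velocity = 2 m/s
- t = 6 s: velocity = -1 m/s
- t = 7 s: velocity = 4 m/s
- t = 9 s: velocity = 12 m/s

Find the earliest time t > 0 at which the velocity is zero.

t = 4 s

v changes sign on 0–6 s (from 2 to -1); the graph is linear there, so v = 0 at t = 0 + (-2)·(6 − 0)/(-1 − 2) = 4 s.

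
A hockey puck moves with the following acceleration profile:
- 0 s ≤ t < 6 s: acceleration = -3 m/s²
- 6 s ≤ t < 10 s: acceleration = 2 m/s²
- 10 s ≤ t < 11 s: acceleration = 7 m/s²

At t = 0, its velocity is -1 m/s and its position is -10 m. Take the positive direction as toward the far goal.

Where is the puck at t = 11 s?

-137.5 m

On each constant-a segment, Δv = aΔt and Δx = v₀Δt + ½aΔt²; chain segment to segment.
0–6 s: v starts -1 m/s; Δx = -1·6 + ½·-3·6² = -60 m; v ends -19 m/s.
6–10 s: v starts -19 m/s; Δx = -19·4 + ½·2·4² = -60 m; v ends -11 m/s.
10–11 s: v starts -11 m/s; Δx = -11·1 + ½·7·1² = -7.5 m; v ends -4 m/s.
x(11) = -10 + Σ Δx = -137.5 m.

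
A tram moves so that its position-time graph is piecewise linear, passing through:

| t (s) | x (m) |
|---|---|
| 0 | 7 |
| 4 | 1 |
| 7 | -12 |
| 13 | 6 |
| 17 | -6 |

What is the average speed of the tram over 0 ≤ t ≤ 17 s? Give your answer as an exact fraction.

49/17 m/s

Average speed = (total path length)/(elapsed time); on a piecewise-linear x-t graph the path length is Σ|Δx|.
0–4 s: |Δx| = |1 − 7| = 6 m
4–7 s: |Δx| = |-12 − 1| = 13 m
7–13 s: |Δx| = |6 − -12| = 18 m
13–17 s: |Δx| = |-6 − 6| = 12 m
Total path = 49 m; average speed = 49/17 = 49/17 m/s.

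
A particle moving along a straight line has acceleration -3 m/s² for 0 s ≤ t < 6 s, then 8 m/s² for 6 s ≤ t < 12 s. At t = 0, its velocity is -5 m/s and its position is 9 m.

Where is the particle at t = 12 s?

-69 m

On each constant-a segment, Δv = aΔt and Δx = v₀Δt + ½aΔt²; chain segment to segment.
0–6 s: v starts -5 m/s; Δx = -5·6 + ½·-3·6² = -84 m; v ends -23 m/s.
6–12 s: v starts -23 m/s; Δx = -23·6 + ½·8·6² = 6 m; v ends 25 m/s.
x(12) = 9 + Σ Δx = -69 m.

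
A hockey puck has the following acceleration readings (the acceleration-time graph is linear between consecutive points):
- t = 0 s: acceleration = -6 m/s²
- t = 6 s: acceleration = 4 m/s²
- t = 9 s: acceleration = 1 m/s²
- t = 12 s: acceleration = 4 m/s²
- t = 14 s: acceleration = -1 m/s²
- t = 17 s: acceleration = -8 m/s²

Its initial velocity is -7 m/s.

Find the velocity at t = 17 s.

-8.5 m/s

Δv equals the area under the a-t graph; then v = v₀ + Δv.
0–6 s: ½(-6 + 4)(6) = -6 m/s
6–9 s: ½(4 + 1)(3) = 7.5 m/s
9–12 s: ½(1 + 4)(3) = 7.5 m/s
12–14 s: ½(4 + -1)(2) = 3 m/s
14–17 s: ½(-1 + -8)(3) = -13.5 m/s
Δv = -1.5 m/s, so v(17) = -7 + (-1.5) = -8.5 m/s.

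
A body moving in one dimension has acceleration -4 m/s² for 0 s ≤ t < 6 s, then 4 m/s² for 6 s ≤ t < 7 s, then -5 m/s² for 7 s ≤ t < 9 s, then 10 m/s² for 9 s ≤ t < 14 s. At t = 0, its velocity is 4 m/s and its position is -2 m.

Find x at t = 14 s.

-115 m

On each constant-a segment, Δv = aΔt and Δx = v₀Δt + ½aΔt²; chain segment to segment.
0–6 s: v starts 4 m/s; Δx = 4·6 + ½·-4·6² = -48 m; v ends -20 m/s.
6–7 s: v starts -20 m/s; Δx = -20·1 + ½·4·1² = -18 m; v ends -16 m/s.
7–9 s: v starts -16 m/s; Δx = -16·2 + ½·-5·2² = -42 m; v ends -26 m/s.
9–14 s: v starts -26 m/s; Δx = -26·5 + ½·10·5² = -5 m; v ends 24 m/s.
x(14) = -2 + Σ Δx = -115 m.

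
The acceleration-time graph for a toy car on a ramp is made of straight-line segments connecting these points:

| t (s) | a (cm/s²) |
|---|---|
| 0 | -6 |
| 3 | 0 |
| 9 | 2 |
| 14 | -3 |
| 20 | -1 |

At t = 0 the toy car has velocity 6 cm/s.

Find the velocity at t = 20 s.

-11.5 cm/s

Δv equals the area under the a-t graph; then v = v₀ + Δv.
0–3 s: ½(-6 + 0)(3) = -9 cm/s
3–9 s: ½(0 + 2)(6) = 6 cm/s
9–14 s: ½(2 + -3)(5) = -2.5 cm/s
14–20 s: ½(-3 + -1)(6) = -12 cm/s
Δv = -17.5 cm/s, so v(20) = 6 + (-17.5) = -11.5 cm/s.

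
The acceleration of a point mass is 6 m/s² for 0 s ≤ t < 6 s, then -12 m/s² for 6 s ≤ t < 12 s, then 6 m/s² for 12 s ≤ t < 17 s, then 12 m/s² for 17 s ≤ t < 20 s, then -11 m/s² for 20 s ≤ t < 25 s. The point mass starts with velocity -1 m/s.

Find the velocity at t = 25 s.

Δv equals the area under the a-t graph; then v = v₀ + Δv.
0–6 s: 6 × 6 = 36 m/s
6–12 s: -12 × 6 = -72 m/s
12–17 s: 6 × 5 = 30 m/s
17–20 s: 12 × 3 = 36 m/s
20–25 s: -11 × 5 = -55 m/s
Δv = -25 m/s, so v(25) = -1 + (-25) = -26 m/s.

-26 m/s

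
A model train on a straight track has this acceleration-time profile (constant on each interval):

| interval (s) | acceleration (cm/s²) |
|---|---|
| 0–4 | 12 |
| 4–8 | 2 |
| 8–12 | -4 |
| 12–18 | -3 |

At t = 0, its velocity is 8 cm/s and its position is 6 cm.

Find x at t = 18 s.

On each constant-a segment, Δv = aΔt and Δx = v₀Δt + ½aΔt²; chain segment to segment.
0–4 s: v starts 8 cm/s; Δx = 8·4 + ½·12·4² = 128 cm; v ends 56 cm/s.
4–8 s: v starts 56 cm/s; Δx = 56·4 + ½·2·4² = 240 cm; v ends 64 cm/s.
8–12 s: v starts 64 cm/s; Δx = 64·4 + ½·-4·4² = 224 cm; v ends 48 cm/s.
12–18 s: v starts 48 cm/s; Δx = 48·6 + ½·-3·6² = 234 cm; v ends 30 cm/s.
x(18) = 6 + Σ Δx = 832 cm.

832 cm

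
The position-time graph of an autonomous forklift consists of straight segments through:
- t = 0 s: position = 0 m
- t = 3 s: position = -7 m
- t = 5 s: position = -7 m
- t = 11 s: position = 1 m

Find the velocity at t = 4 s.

Velocity is the slope of the x-t graph on 3–5 s: (-7 − -7)/(5 − 3) = 0 m/s.

0 m/s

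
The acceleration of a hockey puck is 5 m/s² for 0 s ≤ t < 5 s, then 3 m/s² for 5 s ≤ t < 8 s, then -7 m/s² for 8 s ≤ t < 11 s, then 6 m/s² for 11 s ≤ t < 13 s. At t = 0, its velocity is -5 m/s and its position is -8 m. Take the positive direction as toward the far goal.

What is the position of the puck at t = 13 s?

186.5 m

On each constant-a segment, Δv = aΔt and Δx = v₀Δt + ½aΔt²; chain segment to segment.
0–5 s: v starts -5 m/s; Δx = -5·5 + ½·5·5² = 37.5 m; v ends 20 m/s.
5–8 s: v starts 20 m/s; Δx = 20·3 + ½·3·3² = 73.5 m; v ends 29 m/s.
8–11 s: v starts 29 m/s; Δx = 29·3 + ½·-7·3² = 55.5 m; v ends 8 m/s.
11–13 s: v starts 8 m/s; Δx = 8·2 + ½·6·2² = 28 m; v ends 20 m/s.
x(13) = -8 + Σ Δx = 186.5 m.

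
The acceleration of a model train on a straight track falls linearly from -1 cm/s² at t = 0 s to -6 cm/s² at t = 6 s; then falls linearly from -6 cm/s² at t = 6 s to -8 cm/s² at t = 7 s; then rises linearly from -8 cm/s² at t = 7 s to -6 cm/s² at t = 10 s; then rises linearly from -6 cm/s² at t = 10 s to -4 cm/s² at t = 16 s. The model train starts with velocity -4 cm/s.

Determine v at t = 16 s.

Δv equals the area under the a-t graph; then v = v₀ + Δv.
0–6 s: ½(-1 + -6)(6) = -21 cm/s
6–7 s: ½(-6 + -8)(1) = -7 cm/s
7–10 s: ½(-8 + -6)(3) = -21 cm/s
10–16 s: ½(-6 + -4)(6) = -30 cm/s
Δv = -79 cm/s, so v(16) = -4 + (-79) = -83 cm/s.

-83 cm/s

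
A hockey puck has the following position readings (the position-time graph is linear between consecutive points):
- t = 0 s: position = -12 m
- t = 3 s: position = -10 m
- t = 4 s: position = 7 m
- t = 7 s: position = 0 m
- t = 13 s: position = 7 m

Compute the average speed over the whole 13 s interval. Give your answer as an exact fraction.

33/13 m/s

Average speed = (total path length)/(elapsed time); on a piecewise-linear x-t graph the path length is Σ|Δx|.
0–3 s: |Δx| = |-10 − -12| = 2 m
3–4 s: |Δx| = |7 − -10| = 17 m
4–7 s: |Δx| = |0 − 7| = 7 m
7–13 s: |Δx| = |7 − 0| = 7 m
Total path = 33 m; average speed = 33/13 = 33/13 m/s.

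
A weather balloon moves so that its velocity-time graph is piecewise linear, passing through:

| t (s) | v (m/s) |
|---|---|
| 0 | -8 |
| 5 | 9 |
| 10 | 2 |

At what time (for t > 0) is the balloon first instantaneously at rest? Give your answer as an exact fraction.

v changes sign on 0–5 s (from -8 to 9); the graph is linear there, so v = 0 at t = 0 + (8)·(5 − 0)/(9 − -8) = 40/17 s.

t = 40/17 s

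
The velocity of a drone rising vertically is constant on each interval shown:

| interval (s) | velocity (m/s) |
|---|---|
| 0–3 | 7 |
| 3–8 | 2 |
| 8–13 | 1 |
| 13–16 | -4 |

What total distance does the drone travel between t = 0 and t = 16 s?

Total distance travelled is ∫|v| dt — sum the magnitudes of each area piece.
0–3 s: |7| × 3 = 21 m
3–8 s: |2| × 5 = 10 m
8–13 s: |1| × 5 = 5 m
13–16 s: |-4| × 3 = 12 m
Total distance = 48 m

48 m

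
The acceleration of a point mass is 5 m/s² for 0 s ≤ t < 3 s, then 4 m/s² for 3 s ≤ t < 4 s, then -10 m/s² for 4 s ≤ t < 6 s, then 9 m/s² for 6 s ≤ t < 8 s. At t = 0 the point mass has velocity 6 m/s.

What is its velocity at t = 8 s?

23 m/s

Δv equals the area under the a-t graph; then v = v₀ + Δv.
0–3 s: 5 × 3 = 15 m/s
3–4 s: 4 × 1 = 4 m/s
4–6 s: -10 × 2 = -20 m/s
6–8 s: 9 × 2 = 18 m/s
Δv = 17 m/s, so v(8) = 6 + (17) = 23 m/s.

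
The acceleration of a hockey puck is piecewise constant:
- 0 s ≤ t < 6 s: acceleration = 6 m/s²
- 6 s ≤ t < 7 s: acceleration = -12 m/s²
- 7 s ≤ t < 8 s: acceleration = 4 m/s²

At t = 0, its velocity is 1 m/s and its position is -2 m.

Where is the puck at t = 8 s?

170 m

On each constant-a segment, Δv = aΔt and Δx = v₀Δt + ½aΔt²; chain segment to segment.
0–6 s: v starts 1 m/s; Δx = 1·6 + ½·6·6² = 114 m; v ends 37 m/s.
6–7 s: v starts 37 m/s; Δx = 37·1 + ½·-12·1² = 31 m; v ends 25 m/s.
7–8 s: v starts 25 m/s; Δx = 25·1 + ½·4·1² = 27 m; v ends 29 m/s.
x(8) = -2 + Σ Δx = 170 m.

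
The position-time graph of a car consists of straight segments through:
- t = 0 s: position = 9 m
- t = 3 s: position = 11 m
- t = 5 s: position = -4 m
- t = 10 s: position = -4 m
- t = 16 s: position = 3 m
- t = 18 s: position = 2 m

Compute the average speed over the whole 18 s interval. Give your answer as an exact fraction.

25/18 m/s

Average speed = (total path length)/(elapsed time); on a piecewise-linear x-t graph the path length is Σ|Δx|.
0–3 s: |Δx| = |11 − 9| = 2 m
3–5 s: |Δx| = |-4 − 11| = 15 m
5–10 s: |Δx| = |-4 − -4| = 0 m
10–16 s: |Δx| = |3 − -4| = 7 m
16–18 s: |Δx| = |2 − 3| = 1 m
Total path = 25 m; average speed = 25/18 = 25/18 m/s.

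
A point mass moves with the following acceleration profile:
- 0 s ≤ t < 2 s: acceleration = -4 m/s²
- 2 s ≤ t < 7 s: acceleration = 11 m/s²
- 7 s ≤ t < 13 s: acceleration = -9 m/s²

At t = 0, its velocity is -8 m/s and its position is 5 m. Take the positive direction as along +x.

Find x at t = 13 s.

110.5 m

On each constant-a segment, Δv = aΔt and Δx = v₀Δt + ½aΔt²; chain segment to segment.
0–2 s: v starts -8 m/s; Δx = -8·2 + ½·-4·2² = -24 m; v ends -16 m/s.
2–7 s: v starts -16 m/s; Δx = -16·5 + ½·11·5² = 57.5 m; v ends 39 m/s.
7–13 s: v starts 39 m/s; Δx = 39·6 + ½·-9·6² = 72 m; v ends -15 m/s.
x(13) = 5 + Σ Δx = 110.5 m.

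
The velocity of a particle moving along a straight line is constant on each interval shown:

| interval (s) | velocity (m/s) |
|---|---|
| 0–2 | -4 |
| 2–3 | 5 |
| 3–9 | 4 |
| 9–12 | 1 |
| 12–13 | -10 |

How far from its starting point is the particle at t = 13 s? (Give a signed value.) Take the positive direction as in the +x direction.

14 m

Net displacement equals the area under the velocity-time graph (areas below the axis count negative).
0–2 s: -4 × 2 = -8 m
2–3 s: 5 × 1 = 5 m
3–9 s: 4 × 6 = 24 m
9–12 s: 1 × 3 = 3 m
12–13 s: -10 × 1 = -10 m
Net displacement = 14 m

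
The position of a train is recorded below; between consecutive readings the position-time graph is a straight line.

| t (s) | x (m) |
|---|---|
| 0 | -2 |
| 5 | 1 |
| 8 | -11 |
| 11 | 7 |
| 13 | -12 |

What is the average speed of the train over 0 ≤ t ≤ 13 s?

Average speed = (total path length)/(elapsed time); on a piecewise-linear x-t graph the path length is Σ|Δx|.
0–5 s: |Δx| = |1 − -2| = 3 m
5–8 s: |Δx| = |-11 − 1| = 12 m
8–11 s: |Δx| = |7 − -11| = 18 m
11–13 s: |Δx| = |-12 − 7| = 19 m
Total path = 52 m; average speed = 52/13 = 4 m/s.

4 m/s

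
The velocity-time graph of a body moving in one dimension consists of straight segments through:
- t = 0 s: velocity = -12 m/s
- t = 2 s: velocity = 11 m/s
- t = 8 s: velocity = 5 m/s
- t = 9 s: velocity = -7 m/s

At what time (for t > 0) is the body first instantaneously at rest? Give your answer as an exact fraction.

v changes sign on 0–2 s (from -12 to 11); the graph is linear there, so v = 0 at t = 0 + (12)·(2 − 0)/(11 − -12) = 24/23 s.

t = 24/23 s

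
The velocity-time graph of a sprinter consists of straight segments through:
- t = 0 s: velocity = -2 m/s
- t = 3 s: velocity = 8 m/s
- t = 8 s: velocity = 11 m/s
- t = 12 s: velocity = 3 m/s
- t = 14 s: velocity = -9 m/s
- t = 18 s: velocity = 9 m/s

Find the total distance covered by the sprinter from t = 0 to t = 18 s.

111.2 m

Distance (not displacement) is the total path length: add the absolute areas under v-t.
0–3 s: v = 0 at t = 0.6 s; triangle areas 0.6 + 9.6 = 10.2 m
3–8 s: |½(8 + 11)(5)| = 47.5 m
8–12 s: |½(11 + 3)(4)| = 28 m
12–14 s: v = 0 at t = 12.5 s; triangle areas 0.75 + 6.75 = 7.5 m
14–18 s: v = 0 at t = 16 s; triangle areas 9 + 9 = 18 m
Total distance = 111.2 m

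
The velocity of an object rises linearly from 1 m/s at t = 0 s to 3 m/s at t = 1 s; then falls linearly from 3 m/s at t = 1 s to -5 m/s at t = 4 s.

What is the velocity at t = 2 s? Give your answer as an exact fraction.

1/3 m/s

On 1–4 s the graph is linear from 3 to -5 m/s: v(2) = 3 + (-5 − 3)·(2 − 1)/(4 − 1) = 1/3 m/s.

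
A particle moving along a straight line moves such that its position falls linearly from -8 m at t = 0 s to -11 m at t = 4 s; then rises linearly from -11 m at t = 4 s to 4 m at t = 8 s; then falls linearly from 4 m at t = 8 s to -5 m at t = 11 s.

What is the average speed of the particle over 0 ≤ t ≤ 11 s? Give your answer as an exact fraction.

Average speed = (total path length)/(elapsed time); on a piecewise-linear x-t graph the path length is Σ|Δx|.
0–4 s: |Δx| = |-11 − -8| = 3 m
4–8 s: |Δx| = |4 − -11| = 15 m
8–11 s: |Δx| = |-5 − 4| = 9 m
Total path = 27 m; average speed = 27/11 = 27/11 m/s.

27/11 m/s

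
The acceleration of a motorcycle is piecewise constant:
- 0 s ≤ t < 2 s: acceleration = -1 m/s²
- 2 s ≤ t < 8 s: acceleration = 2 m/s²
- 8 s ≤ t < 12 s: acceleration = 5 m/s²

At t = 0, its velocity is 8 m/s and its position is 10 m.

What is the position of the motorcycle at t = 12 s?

208 m

On each constant-a segment, Δv = aΔt and Δx = v₀Δt + ½aΔt²; chain segment to segment.
0–2 s: v starts 8 m/s; Δx = 8·2 + ½·-1·2² = 14 m; v ends 6 m/s.
2–8 s: v starts 6 m/s; Δx = 6·6 + ½·2·6² = 72 m; v ends 18 m/s.
8–12 s: v starts 18 m/s; Δx = 18·4 + ½·5·4² = 112 m; v ends 38 m/s.
x(12) = 10 + Σ Δx = 208 m.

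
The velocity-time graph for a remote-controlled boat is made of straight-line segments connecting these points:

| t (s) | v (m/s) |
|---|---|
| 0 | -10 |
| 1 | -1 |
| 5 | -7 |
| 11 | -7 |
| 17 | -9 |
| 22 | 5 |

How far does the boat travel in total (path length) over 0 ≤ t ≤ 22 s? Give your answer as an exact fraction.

913/7 m

Distance (not displacement) is the total path length: add the absolute areas under v-t.
0–1 s: |½(-10 + -1)(1)| = 5.5 m
1–5 s: |½(-1 + -7)(4)| = 16 m
5–11 s: |-7| × 6 = 42 m
11–17 s: |½(-7 + -9)(6)| = 48 m
17–22 s: v = 0 at t = 283/14 s; triangle areas 405/28 + 125/28 = 265/14 m
Total distance = 913/7 m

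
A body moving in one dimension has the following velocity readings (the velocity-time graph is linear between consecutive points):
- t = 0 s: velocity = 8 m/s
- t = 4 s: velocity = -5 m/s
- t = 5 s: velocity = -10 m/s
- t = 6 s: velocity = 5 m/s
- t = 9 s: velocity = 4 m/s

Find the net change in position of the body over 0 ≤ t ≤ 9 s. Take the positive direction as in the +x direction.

9.5 m

Net displacement equals the area under the velocity-time graph (areas below the axis count negative).
0–4 s: ½(8 + -5)(4) = 6 m
4–5 s: ½(-5 + -10)(1) = -7.5 m
5–6 s: ½(-10 + 5)(1) = -2.5 m
6–9 s: ½(5 + 4)(3) = 13.5 m
Net displacement = 9.5 m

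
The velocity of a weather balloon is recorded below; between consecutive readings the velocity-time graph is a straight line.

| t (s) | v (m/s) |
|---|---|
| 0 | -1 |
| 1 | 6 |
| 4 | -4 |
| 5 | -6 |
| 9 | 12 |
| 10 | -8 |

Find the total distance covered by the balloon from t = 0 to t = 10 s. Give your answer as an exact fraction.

Total distance travelled is ∫|v| dt — sum the magnitudes of each area piece.
0–1 s: v = 0 at t = 1/7 s; triangle areas 1/14 + 18/7 = 37/14 m
1–4 s: v = 0 at t = 2.8 s; triangle areas 5.4 + 2.4 = 7.8 m
4–5 s: |½(-4 + -6)(1)| = 5 m
5–9 s: v = 0 at t = 19/3 s; triangle areas 4 + 16 = 20 m
9–10 s: v = 0 at t = 9.6 s; triangle areas 3.6 + 1.6 = 5.2 m
Total distance = 569/14 m

569/14 m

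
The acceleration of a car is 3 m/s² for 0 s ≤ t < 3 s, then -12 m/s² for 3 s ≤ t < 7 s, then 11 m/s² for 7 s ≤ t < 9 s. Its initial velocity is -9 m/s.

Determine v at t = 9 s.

Δv equals the area under the a-t graph; then v = v₀ + Δv.
0–3 s: 3 × 3 = 9 m/s
3–7 s: -12 × 4 = -48 m/s
7–9 s: 11 × 2 = 22 m/s
Δv = -17 m/s, so v(9) = -9 + (-17) = -26 m/s.

-26 m/s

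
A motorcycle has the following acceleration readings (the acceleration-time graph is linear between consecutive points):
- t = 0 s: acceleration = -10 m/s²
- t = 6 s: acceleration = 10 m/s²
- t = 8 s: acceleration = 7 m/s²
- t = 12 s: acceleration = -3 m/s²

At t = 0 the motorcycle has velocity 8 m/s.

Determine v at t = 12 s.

33 m/s

Δv equals the area under the a-t graph; then v = v₀ + Δv.
0–6 s: ½(-10 + 10)(6) = 0 m/s
6–8 s: ½(10 + 7)(2) = 17 m/s
8–12 s: ½(7 + -3)(4) = 8 m/s
Δv = 25 m/s, so v(12) = 8 + (25) = 33 m/s.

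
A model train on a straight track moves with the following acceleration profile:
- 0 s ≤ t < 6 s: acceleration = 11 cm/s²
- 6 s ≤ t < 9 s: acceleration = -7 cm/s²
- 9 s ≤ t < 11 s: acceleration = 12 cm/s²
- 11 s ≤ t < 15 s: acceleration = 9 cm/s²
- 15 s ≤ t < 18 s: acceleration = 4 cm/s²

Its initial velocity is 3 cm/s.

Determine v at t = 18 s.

120 cm/s

Δv equals the area under the a-t graph; then v = v₀ + Δv.
0–6 s: 11 × 6 = 66 cm/s
6–9 s: -7 × 3 = -21 cm/s
9–11 s: 12 × 2 = 24 cm/s
11–15 s: 9 × 4 = 36 cm/s
15–18 s: 4 × 3 = 12 cm/s
Δv = 117 cm/s, so v(18) = 3 + (117) = 120 cm/s.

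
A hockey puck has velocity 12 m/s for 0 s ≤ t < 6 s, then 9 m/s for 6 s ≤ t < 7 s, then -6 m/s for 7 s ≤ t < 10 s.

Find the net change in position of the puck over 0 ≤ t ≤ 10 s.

Displacement is the signed area under the v-t curve.
0–6 s: 12 × 6 = 72 m
6–7 s: 9 × 1 = 9 m
7–10 s: -6 × 3 = -18 m
Net displacement = 63 m

63 m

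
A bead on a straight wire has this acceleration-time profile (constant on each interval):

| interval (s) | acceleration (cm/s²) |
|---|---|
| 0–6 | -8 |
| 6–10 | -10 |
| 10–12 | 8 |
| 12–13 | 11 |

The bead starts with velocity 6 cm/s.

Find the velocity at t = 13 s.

Δv equals the area under the a-t graph; then v = v₀ + Δv.
0–6 s: -8 × 6 = -48 cm/s
6–10 s: -10 × 4 = -40 cm/s
10–12 s: 8 × 2 = 16 cm/s
12–13 s: 11 × 1 = 11 cm/s
Δv = -61 cm/s, so v(13) = 6 + (-61) = -55 cm/s.

-55 cm/s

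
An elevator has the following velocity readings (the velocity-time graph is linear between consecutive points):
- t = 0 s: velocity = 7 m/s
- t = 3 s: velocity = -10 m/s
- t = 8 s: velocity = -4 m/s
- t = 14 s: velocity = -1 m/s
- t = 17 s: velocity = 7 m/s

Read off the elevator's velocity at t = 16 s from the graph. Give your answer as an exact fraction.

On 14–17 s the graph is linear from -1 to 7 m/s: v(16) = -1 + (7 − -1)·(16 − 14)/(17 − 14) = 13/3 m/s.

13/3 m/s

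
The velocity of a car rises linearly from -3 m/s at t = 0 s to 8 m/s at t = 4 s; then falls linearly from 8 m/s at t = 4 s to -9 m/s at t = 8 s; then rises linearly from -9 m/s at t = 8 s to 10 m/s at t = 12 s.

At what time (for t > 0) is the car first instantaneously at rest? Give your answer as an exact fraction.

t = 12/11 s

v changes sign on 0–4 s (from -3 to 8); the graph is linear there, so v = 0 at t = 0 + (3)·(4 − 0)/(8 − -3) = 12/11 s.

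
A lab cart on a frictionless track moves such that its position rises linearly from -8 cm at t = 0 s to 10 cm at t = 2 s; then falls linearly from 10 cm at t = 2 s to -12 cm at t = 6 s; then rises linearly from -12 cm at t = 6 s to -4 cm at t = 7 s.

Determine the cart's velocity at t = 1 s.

Velocity is the slope of the x-t graph on 0–2 s: (10 − -8)/(2 − 0) = 9 cm/s.

9 cm/s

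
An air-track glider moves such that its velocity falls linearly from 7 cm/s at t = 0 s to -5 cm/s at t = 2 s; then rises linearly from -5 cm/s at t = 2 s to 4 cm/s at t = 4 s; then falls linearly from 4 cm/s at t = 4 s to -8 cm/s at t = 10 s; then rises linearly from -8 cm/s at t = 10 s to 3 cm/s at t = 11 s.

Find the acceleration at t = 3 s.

Acceleration is the slope of the v-t graph on 2–4 s: (4 − -5)/(4 − 2) = 4.5 cm/s².

4.5 cm/s²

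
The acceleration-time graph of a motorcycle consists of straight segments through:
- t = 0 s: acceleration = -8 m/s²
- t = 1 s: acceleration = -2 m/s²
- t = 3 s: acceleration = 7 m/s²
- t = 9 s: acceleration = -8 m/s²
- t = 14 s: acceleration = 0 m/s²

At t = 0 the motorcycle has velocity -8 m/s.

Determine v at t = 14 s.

Δv equals the area under the a-t graph; then v = v₀ + Δv.
0–1 s: ½(-8 + -2)(1) = -5 m/s
1–3 s: ½(-2 + 7)(2) = 5 m/s
3–9 s: ½(7 + -8)(6) = -3 m/s
9–14 s: ½(-8 + 0)(5) = -20 m/s
Δv = -23 m/s, so v(14) = -8 + (-23) = -31 m/s.

-31 m/s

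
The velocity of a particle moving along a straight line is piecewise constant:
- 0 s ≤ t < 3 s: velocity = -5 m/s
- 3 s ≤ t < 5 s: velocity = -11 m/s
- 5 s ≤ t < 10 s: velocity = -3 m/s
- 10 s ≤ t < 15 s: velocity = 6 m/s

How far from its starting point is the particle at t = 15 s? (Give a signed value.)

Net displacement equals the area under the velocity-time graph (areas below the axis count negative).
0–3 s: -5 × 3 = -15 m
3–5 s: -11 × 2 = -22 m
5–10 s: -3 × 5 = -15 m
10–15 s: 6 × 5 = 30 m
Net displacement = -22 m

-22 m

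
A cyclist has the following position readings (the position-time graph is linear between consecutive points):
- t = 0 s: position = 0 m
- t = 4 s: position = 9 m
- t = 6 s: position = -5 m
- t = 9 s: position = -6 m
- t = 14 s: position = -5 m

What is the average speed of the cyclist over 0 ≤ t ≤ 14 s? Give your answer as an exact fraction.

25/14 m/s

Average speed = (total path length)/(elapsed time); on a piecewise-linear x-t graph the path length is Σ|Δx|.
0–4 s: |Δx| = |9 − 0| = 9 m
4–6 s: |Δx| = |-5 − 9| = 14 m
6–9 s: |Δx| = |-6 − -5| = 1 m
9–14 s: |Δx| = |-5 − -6| = 1 m
Total path = 25 m; average speed = 25/14 = 25/14 m/s.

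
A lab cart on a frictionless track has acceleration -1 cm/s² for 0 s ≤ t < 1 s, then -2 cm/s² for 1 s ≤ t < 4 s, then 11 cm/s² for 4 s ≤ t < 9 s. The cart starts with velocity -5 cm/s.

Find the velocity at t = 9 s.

Δv equals the area under the a-t graph; then v = v₀ + Δv.
0–1 s: -1 × 1 = -1 cm/s
1–4 s: -2 × 3 = -6 cm/s
4–9 s: 11 × 5 = 55 cm/s
Δv = 48 cm/s, so v(9) = -5 + (48) = 43 cm/s.

43 cm/s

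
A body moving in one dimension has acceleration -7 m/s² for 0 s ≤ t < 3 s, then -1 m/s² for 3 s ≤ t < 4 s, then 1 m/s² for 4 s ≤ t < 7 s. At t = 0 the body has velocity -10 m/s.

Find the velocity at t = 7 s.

Δv equals the area under the a-t graph; then v = v₀ + Δv.
0–3 s: -7 × 3 = -21 m/s
3–4 s: -1 × 1 = -1 m/s
4–7 s: 1 × 3 = 3 m/s
Δv = -19 m/s, so v(7) = -10 + (-19) = -29 m/s.

-29 m/s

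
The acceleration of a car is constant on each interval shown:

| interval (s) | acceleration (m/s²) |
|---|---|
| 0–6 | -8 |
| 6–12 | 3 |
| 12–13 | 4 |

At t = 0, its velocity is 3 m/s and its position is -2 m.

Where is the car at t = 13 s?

-369 m

On each constant-a segment, Δv = aΔt and Δx = v₀Δt + ½aΔt²; chain segment to segment.
0–6 s: v starts 3 m/s; Δx = 3·6 + ½·-8·6² = -126 m; v ends -45 m/s.
6–12 s: v starts -45 m/s; Δx = -45·6 + ½·3·6² = -216 m; v ends -27 m/s.
12–13 s: v starts -27 m/s; Δx = -27·1 + ½·4·1² = -25 m; v ends -23 m/s.
x(13) = -2 + Σ Δx = -369 m.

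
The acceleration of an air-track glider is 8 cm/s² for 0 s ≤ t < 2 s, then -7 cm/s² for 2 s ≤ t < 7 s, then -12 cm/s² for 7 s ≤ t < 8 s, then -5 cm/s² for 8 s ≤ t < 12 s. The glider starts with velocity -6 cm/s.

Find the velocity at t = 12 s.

Δv equals the area under the a-t graph; then v = v₀ + Δv.
0–2 s: 8 × 2 = 16 cm/s
2–7 s: -7 × 5 = -35 cm/s
7–8 s: -12 × 1 = -12 cm/s
8–12 s: -5 × 4 = -20 cm/s
Δv = -51 cm/s, so v(12) = -6 + (-51) = -57 cm/s.

-57 cm/s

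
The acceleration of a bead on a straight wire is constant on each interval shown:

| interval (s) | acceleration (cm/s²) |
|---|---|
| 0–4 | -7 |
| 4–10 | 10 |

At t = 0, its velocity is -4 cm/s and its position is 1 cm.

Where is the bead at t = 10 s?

-83 cm

On each constant-a segment, Δv = aΔt and Δx = v₀Δt + ½aΔt²; chain segment to segment.
0–4 s: v starts -4 cm/s; Δx = -4·4 + ½·-7·4² = -72 cm; v ends -32 cm/s.
4–10 s: v starts -32 cm/s; Δx = -32·6 + ½·10·6² = -12 cm; v ends 28 cm/s.
x(10) = 1 + Σ Δx = -83 cm.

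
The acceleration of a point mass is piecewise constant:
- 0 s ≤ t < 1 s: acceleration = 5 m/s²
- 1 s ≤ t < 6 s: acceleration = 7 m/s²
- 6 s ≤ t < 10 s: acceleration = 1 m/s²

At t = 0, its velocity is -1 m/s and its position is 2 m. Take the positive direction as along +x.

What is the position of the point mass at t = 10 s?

275 m

On each constant-a segment, Δv = aΔt and Δx = v₀Δt + ½aΔt²; chain segment to segment.
0–1 s: v starts -1 m/s; Δx = -1·1 + ½·5·1² = 1.5 m; v ends 4 m/s.
1–6 s: v starts 4 m/s; Δx = 4·5 + ½·7·5² = 107.5 m; v ends 39 m/s.
6–10 s: v starts 39 m/s; Δx = 39·4 + ½·1·4² = 164 m; v ends 43 m/s.
x(10) = 2 + Σ Δx = 275 m.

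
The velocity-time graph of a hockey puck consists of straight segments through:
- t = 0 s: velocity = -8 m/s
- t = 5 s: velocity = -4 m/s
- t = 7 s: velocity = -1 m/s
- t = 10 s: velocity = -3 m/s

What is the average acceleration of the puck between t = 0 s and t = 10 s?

0.5 m/s²

Average acceleration = Δv/Δt = (-3 − -8)/(10 − 0) = 0.5 m/s².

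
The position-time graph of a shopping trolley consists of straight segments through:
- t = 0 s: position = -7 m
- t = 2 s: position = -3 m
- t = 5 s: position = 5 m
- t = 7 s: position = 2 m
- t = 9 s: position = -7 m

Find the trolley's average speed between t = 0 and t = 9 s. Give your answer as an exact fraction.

Average speed = (total path length)/(elapsed time); on a piecewise-linear x-t graph the path length is Σ|Δx|.
0–2 s: |Δx| = |-3 − -7| = 4 m
2–5 s: |Δx| = |5 − -3| = 8 m
5–7 s: |Δx| = |2 − 5| = 3 m
7–9 s: |Δx| = |-7 − 2| = 9 m
Total path = 24 m; average speed = 24/9 = 8/3 m/s.

8/3 m/s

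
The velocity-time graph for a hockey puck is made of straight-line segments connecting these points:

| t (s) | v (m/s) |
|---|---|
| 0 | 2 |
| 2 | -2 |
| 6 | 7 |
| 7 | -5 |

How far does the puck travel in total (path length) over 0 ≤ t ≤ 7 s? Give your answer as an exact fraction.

Total distance travelled is ∫|v| dt — sum the magnitudes of each area piece.
0–2 s: v = 0 at t = 1 s; triangle areas 1 + 1 = 2 m
2–6 s: v = 0 at t = 26/9 s; triangle areas 8/9 + 98/9 = 106/9 m
6–7 s: v = 0 at t = 79/12 s; triangle areas 49/24 + 25/24 = 37/12 m
Total distance = 607/36 m

607/36 m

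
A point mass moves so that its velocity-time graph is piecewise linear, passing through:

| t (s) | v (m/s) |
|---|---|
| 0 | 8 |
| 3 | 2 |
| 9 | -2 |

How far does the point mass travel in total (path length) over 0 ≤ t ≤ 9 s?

Total distance travelled is ∫|v| dt — sum the magnitudes of each area piece.
0–3 s: |½(8 + 2)(3)| = 15 m
3–9 s: v = 0 at t = 6 s; triangle areas 3 + 3 = 6 m
Total distance = 21 m

21 m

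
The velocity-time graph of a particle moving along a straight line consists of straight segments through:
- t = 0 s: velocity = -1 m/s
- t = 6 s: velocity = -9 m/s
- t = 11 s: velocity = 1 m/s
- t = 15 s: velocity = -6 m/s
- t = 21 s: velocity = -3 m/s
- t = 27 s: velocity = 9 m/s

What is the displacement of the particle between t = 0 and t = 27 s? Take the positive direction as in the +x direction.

Displacement is the signed area under the v-t curve.
0–6 s: ½(-1 + -9)(6) = -30 m
6–11 s: ½(-9 + 1)(5) = -20 m
11–15 s: ½(1 + -6)(4) = -10 m
15–21 s: ½(-6 + -3)(6) = -27 m
21–27 s: ½(-3 + 9)(6) = 18 m
Net displacement = -69 m

-69 m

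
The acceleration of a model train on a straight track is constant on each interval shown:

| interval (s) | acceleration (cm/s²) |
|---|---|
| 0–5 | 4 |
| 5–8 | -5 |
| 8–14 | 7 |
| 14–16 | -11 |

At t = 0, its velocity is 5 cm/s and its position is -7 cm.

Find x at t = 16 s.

388.5 cm

On each constant-a segment, Δv = aΔt and Δx = v₀Δt + ½aΔt²; chain segment to segment.
0–5 s: v starts 5 cm/s; Δx = 5·5 + ½·4·5² = 75 cm; v ends 25 cm/s.
5–8 s: v starts 25 cm/s; Δx = 25·3 + ½·-5·3² = 52.5 cm; v ends 10 cm/s.
8–14 s: v starts 10 cm/s; Δx = 10·6 + ½·7·6² = 186 cm; v ends 52 cm/s.
14–16 s: v starts 52 cm/s; Δx = 52·2 + ½·-11·2² = 82 cm; v ends 30 cm/s.
x(16) = -7 + Σ Δx = 388.5 cm.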